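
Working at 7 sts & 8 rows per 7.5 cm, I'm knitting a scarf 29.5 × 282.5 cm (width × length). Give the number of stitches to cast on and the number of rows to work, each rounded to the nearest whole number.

Stitch gauge = 7/7.5 = 0.933 sts/cm; 29.5 × 0.933 = 27.53 → 28 sts.
Row gauge = 8/7.5 = 1.067 rows/cm; 282.5 × 1.067 = 301.33 → 301 rows.

Cast on 28 stitches and work 301 rows.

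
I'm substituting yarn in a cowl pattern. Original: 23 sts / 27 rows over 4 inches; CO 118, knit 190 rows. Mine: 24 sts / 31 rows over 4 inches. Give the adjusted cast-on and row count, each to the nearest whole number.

Cast on 123 stitches; work 218 rows.

Stitches: 118 × 24/23 = 123.13 → 123.
Rows: 190 × 31/27 = 218.15 → 218.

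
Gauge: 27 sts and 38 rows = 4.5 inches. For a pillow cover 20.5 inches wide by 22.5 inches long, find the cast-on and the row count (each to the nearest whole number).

Stitch gauge = 27/4.5 = 6 sts/in; 20.5 × 6 = 123.00 → 123 sts.
Row gauge = 38/4.5 = 8.444 rows/in; 22.5 × 8.444 = 190.00 → 190 rows.

Cast on 123 stitches and work 190 rows.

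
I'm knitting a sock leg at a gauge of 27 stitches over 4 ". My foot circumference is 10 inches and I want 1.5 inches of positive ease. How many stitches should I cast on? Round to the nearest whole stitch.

CO 78 sts.

Finished = 10 + 1.5 = 11.5 in.
27 / 4 = 6.75 sts per inch.
11.50 × 6.75 = 77.62 sts.
→ 78 sts.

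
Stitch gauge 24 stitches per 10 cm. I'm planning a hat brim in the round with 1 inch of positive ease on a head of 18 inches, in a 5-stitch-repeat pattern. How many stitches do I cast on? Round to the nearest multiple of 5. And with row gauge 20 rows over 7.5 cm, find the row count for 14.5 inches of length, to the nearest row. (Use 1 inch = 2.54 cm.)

Finished = 18 + 1 = 19 inches.
19 inches × 2.54 = 48.26 cm.
24/10 = 2.4 sts per cm; 48.26 × 2.4 = 115.82 sts.
Nearest multiple of 5 → 115.
14.5 inches = 36.83 cm; × 2.667 = 98.21 → 98 rows.

Cast on 115 stitches; work 98 rows.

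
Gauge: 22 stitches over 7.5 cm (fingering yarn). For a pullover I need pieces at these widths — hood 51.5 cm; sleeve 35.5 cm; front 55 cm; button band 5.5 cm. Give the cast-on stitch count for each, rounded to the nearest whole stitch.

Rate = 22/7.5 = 2.933 sts per cm.
hood: 51.5 × 2.933 = 151.07 → 151.
sleeve: 35.5 × 2.933 = 104.13 → 104.
front: 55 × 2.933 = 161.33 → 161.
button band: 5.5 × 2.933 = 16.13 → 16.

hood 151; sleeve 104; front 161; button band 16.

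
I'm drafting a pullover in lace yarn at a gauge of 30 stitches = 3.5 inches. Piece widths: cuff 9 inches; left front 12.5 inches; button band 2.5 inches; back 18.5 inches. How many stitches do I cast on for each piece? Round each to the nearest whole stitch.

cuff 77; left front 107; button band 21; back 159.

Rate = 30/3.5 = 8.571 sts per in.
cuff: 9 × 8.571 = 77.14 → 77.
left front: 12.5 × 8.571 = 107.14 → 107.
button band: 2.5 × 8.571 = 21.43 → 21.
back: 18.5 × 8.571 = 158.57 → 159.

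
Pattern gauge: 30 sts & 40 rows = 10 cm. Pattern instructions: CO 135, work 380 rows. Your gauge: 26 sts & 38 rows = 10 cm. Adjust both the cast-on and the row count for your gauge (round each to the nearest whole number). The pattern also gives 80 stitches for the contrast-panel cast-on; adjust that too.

Cast on 117 stitches; work 361 rows; contrast-panel cast-on 69 stitches.

Stitches: 135 × 26/30 = 117.00 → 117.
Rows: 380 × 38/40 = 361.00 → 361.
contrast-panel cast-on: 80 × 26/30 = 69.33 → 69.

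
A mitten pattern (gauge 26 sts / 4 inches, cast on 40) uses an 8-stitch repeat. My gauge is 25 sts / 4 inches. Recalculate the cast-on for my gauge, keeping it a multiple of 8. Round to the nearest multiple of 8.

40 × 25 / 26 = 38.46.
Nearest multiple of 8: 40.

40 stitches.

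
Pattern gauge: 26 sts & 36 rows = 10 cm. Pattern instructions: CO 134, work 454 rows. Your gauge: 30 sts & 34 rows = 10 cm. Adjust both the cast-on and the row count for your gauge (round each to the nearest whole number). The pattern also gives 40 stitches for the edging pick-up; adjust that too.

Stitches: 134 × 30/26 = 154.62 → 155.
Rows: 454 × 34/36 = 428.78 → 429.
edging pick-up: 40 × 30/26 = 46.15 → 46.

Cast on 155 stitches; work 429 rows; edging pick-up 46 stitches.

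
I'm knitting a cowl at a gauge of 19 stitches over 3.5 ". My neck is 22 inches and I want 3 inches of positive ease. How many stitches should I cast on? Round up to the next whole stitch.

Finished = 22 + 3 = 25 in.
19 / 3.5 = 5.429 sts per inch.
25.00 × 5.429 = 135.71 sts.
→ 136 sts.

Cast on 136 stitches.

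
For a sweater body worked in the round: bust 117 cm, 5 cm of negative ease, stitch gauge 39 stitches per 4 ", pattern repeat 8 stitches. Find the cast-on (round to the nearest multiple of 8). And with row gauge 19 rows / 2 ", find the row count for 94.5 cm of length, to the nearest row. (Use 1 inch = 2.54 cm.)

Cast on 432 stitches; work 353 rows.

Finished = 117 − 5 = 112 cm.
112 cm × 1/2.54 = 44.09 inches.
39/4 = 9.75 sts per in; 44.09 × 9.75 = 429.92 sts.
Nearest multiple of 8 → 432.
94.5 cm = 37.20 inches; × 9.5 = 353.44 → 353 rows.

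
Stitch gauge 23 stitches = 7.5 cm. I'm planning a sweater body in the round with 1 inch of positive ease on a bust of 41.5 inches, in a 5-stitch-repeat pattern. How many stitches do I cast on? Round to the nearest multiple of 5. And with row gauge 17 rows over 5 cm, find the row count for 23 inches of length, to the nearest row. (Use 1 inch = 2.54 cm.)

Finished = 41.5 + 1 = 42.5 inches.
42.5 inches × 2.54 = 107.95 cm.
23/7.5 = 3.067 sts per cm; 107.95 × 3.067 = 331.05 sts.
Nearest multiple of 5 → 330.
23 inches = 58.42 cm; × 3.4 = 198.63 → 199 rows.

Cast on 330 stitches; work 199 rows.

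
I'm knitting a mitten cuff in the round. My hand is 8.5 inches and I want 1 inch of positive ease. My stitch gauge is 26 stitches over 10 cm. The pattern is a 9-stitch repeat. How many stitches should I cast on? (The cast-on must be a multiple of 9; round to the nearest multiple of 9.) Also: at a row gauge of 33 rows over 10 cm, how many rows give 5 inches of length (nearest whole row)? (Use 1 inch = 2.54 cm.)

Finished = 8.5 + 1 = 9.5 inches.
9.5 inches × 2.54 = 24.13 cm.
26/10 = 2.6 sts per cm; 24.13 × 2.6 = 62.74 sts.
Nearest multiple of 9 → 63.
5 inches = 12.70 cm; × 3.3 = 41.91 → 42 rows.

Cast on 63 stitches; work 42 rows.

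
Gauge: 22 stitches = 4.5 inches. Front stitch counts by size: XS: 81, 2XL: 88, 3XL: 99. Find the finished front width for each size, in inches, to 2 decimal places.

XS 16.57 inches; 2XL 18.00 inches; 3XL 20.25 inches.

22/4.5 = 4.889 sts per in.
XS: 81 / 4.889 = 16.568 → 16.57 in.
2XL: 88 / 4.889 = 18.000 → 18.00 in.
3XL: 99 / 4.889 = 20.250 → 20.25 in.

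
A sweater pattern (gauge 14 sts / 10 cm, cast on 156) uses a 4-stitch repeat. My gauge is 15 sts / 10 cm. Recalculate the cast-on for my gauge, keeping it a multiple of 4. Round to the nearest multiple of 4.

CO 168 sts.

156 × 15 / 14 = 167.14.
Nearest multiple of 4: 168.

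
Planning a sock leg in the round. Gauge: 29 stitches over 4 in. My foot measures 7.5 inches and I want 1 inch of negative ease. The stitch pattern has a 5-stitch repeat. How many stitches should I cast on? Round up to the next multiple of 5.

Finished = 7.5 − 1 = 6.5 inches.
29 / 4 = 7.25 sts/in.
6.5 × 7.25 = 47.12 sts.
Next multiple of 5: 50.

CO 50 sts.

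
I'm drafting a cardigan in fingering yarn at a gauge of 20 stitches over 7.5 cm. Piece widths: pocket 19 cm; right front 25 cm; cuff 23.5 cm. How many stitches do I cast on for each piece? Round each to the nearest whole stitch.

Rate = 20/7.5 = 2.667 sts per cm.
pocket: 19 × 2.667 = 50.67 → 51.
right front: 25 × 2.667 = 66.67 → 67.
cuff: 23.5 × 2.667 = 62.67 → 63.

pocket 51; right front 67; cuff 63.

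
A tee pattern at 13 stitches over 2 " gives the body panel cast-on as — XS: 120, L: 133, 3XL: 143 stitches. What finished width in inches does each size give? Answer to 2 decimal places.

XS 18.46 inches; L 20.46 inches; 3XL 22.00 inches.

13/2 = 6.5 sts per in.
XS: 120 / 6.5 = 18.462 → 18.46 in.
L: 133 / 6.5 = 20.462 → 20.46 in.
3XL: 143 / 6.5 = 22.000 → 22.00 in.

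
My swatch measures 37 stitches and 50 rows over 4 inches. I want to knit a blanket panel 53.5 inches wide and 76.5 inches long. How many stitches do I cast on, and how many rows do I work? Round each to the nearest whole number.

Stitch gauge = 37/4 = 9.25 sts/in; 53.5 × 9.25 = 494.88 → 495 sts.
Row gauge = 50/4 = 12.5 rows/in; 76.5 × 12.5 = 956.25 → 956 rows.

Cast on 495 stitches and work 956 rows.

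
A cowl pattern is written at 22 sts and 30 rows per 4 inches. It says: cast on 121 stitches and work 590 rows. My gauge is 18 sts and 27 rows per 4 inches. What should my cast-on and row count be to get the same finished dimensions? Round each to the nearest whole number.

Cast on 99 stitches; work 531 rows.

Stitches: 121 × 18/22 = 99.00 → 99.
Rows: 590 × 27/30 = 531.00 → 531.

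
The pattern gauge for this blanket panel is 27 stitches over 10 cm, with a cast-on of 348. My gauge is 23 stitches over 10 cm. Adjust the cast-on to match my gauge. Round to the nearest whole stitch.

Scale factor = 23 / 27 = 0.852.
348 × 23 / 27 = 296.44 sts.
→ 296 sts.

296 stitches.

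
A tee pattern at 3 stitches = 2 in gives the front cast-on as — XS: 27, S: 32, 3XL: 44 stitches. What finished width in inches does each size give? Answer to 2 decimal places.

XS 18.00 inches; S 21.33 inches; 3XL 29.33 inches.

3/2 = 1.5 sts per in.
XS: 27 / 1.5 = 18.000 → 18.00 in.
S: 32 / 1.5 = 21.333 → 21.33 in.
3XL: 44 / 1.5 = 29.333 → 29.33 in.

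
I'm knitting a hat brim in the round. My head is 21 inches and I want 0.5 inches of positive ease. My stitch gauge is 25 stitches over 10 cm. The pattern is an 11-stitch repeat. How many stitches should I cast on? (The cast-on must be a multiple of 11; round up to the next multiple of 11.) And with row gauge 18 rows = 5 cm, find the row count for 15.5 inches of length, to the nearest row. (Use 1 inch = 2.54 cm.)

Cast on 143 stitches; work 142 rows.

Finished = 21 + 0.5 = 21.5 inches.
21.5 inches × 2.54 = 54.61 cm.
25/10 = 2.5 sts per cm; 54.61 × 2.5 = 136.53 sts.
Next multiple of 11 → 143.
15.5 inches = 39.37 cm; × 3.6 = 141.73 → 142 rows.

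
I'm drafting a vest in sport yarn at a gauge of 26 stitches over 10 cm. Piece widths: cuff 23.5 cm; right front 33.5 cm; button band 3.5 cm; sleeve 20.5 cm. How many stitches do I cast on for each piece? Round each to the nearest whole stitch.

Rate = 26/10 = 2.6 sts per cm.
cuff: 23.5 × 2.6 = 61.10 → 61.
right front: 33.5 × 2.6 = 87.10 → 87.
button band: 3.5 × 2.6 = 9.10 → 9.
sleeve: 20.5 × 2.6 = 53.30 → 53.

cuff 61; right front 87; button band 9; sleeve 53.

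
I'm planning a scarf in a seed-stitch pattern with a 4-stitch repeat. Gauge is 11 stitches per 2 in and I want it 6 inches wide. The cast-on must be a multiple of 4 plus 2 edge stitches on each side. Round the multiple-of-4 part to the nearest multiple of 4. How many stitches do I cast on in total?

CO 32 sts.

11 / 2 = 5.5 sts per inch.
6 × 5.5 = 33.00 sts.
Less 4 edge sts → 29.00 for the repeat.
Nearest multiple of 4: 28.
Add back 4 edge sts → 32.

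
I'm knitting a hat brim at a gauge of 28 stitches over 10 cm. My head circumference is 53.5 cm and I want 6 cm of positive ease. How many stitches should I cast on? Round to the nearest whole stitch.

Finished = 53.5 + 6 = 59.5 cm.
28 / 10 = 2.8 sts per cm.
59.50 × 2.8 = 166.60 sts.
→ 167 sts.

Cast on 167 stitches.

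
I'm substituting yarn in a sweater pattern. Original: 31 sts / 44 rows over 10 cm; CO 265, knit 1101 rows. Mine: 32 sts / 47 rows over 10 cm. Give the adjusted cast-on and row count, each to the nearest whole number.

Stitches: 265 × 32/31 = 273.55 → 274.
Rows: 1101 × 47/44 = 1176.07 → 1176.

Cast on 274 stitches; work 1176 rows.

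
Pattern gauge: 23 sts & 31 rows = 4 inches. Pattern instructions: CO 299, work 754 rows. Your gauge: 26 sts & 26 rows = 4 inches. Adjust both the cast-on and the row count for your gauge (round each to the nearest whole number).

Stitches: 299 × 26/23 = 338.00 → 338.
Rows: 754 × 26/31 = 632.39 → 632.

Cast on 338 stitches; work 632 rows.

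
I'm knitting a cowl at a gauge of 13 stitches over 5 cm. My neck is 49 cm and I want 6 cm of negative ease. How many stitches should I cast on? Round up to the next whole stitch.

Finished = 49 − 6 = 43 cm.
13 / 5 = 2.6 sts per cm.
43.00 × 2.6 = 111.80 sts.
→ 112 sts.

CO 112 sts.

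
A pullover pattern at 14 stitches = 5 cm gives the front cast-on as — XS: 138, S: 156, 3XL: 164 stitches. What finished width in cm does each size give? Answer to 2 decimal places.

XS 49.29 cm; S 55.71 cm; 3XL 58.57 cm.

14/5 = 2.8 sts per cm.
XS: 138 / 2.8 = 49.286 → 49.29 cm.
S: 156 / 2.8 = 55.714 → 55.71 cm.
3XL: 164 / 2.8 = 58.571 → 58.57 cm.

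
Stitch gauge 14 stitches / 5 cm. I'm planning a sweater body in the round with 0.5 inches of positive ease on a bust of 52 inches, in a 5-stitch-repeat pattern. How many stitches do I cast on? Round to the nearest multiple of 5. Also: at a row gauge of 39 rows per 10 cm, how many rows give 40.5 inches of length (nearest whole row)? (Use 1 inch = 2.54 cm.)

Finished = 52 + 0.5 = 52.5 inches.
52.5 inches × 2.54 = 133.35 cm.
14/5 = 2.8 sts per cm; 133.35 × 2.8 = 373.38 sts.
Nearest multiple of 5 → 375.
40.5 inches = 102.87 cm; × 3.9 = 401.19 → 401 rows.

Cast on 375 stitches; work 401 rows.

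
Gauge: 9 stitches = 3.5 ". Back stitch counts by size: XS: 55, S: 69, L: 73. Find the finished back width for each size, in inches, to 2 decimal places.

XS 21.39 inches; S 26.83 inches; L 28.39 inches.

9/3.5 = 2.571 sts per in.
XS: 55 / 2.571 = 21.389 → 21.39 in.
S: 69 / 2.571 = 26.833 → 26.83 in.
L: 73 / 2.571 = 28.389 → 28.39 in.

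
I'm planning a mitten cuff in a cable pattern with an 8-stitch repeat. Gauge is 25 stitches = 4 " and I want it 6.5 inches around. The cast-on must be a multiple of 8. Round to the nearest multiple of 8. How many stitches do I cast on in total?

25 / 4 = 6.25 sts per inch.
6.5 × 6.25 = 40.62 sts.
Nearest multiple of 8: 40.

Cast on 40 stitches.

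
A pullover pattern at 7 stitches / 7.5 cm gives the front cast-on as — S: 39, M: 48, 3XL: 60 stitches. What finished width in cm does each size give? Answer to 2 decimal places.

7/7.5 = 0.933 sts per cm.
S: 39 / 0.933 = 41.786 → 41.79 cm.
M: 48 / 0.933 = 51.429 → 51.43 cm.
3XL: 60 / 0.933 = 64.286 → 64.29 cm.

S 41.79 cm; M 51.43 cm; 3XL 64.29 cm.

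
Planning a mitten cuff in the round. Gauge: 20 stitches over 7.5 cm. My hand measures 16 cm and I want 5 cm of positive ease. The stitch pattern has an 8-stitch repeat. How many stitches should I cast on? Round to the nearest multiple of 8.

CO 56 sts.

Finished = 16 + 5 = 21 cm.
20 / 7.5 = 2.667 sts/cm.
21 × 2.667 = 56.00 sts.
Nearest multiple of 8: 56.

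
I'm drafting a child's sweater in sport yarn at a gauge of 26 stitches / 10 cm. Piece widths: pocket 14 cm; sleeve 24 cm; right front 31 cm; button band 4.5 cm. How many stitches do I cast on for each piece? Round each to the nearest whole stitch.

Rate = 26/10 = 2.6 sts per cm.
pocket: 14 × 2.6 = 36.40 → 36.
sleeve: 24 × 2.6 = 62.40 → 62.
right front: 31 × 2.6 = 80.60 → 81.
button band: 4.5 × 2.6 = 11.70 → 12.

pocket 36; sleeve 62; right front 81; button band 12.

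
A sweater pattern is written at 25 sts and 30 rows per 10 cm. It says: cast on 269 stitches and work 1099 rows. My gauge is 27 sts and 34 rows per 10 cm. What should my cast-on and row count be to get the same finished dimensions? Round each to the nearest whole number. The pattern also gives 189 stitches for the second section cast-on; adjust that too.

Stitches: 269 × 27/25 = 290.52 → 291.
Rows: 1099 × 34/30 = 1245.53 → 1246.
second section cast-on: 189 × 27/25 = 204.12 → 204.

Cast on 291 stitches; work 1246 rows; second section cast-on 204 stitches.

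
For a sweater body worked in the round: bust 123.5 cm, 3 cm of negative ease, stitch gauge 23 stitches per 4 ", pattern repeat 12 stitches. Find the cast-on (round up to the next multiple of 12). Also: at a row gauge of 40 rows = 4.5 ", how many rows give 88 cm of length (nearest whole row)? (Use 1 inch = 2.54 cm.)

Finished = 123.5 − 3 = 120.5 cm.
120.5 cm × 1/2.54 = 47.44 inches.
23/4 = 5.75 sts per in; 47.44 × 5.75 = 272.79 sts.
Next multiple of 12 → 276.
88 cm = 34.65 inches; × 8.889 = 307.96 → 308 rows.

Cast on 276 stitches; work 308 rows.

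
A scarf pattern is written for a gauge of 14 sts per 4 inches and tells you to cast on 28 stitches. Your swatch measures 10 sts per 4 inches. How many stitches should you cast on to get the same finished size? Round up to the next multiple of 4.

CO 20 sts.

Scale factor = 10 / 14 = 0.714.
28 × 10 / 14 = 20.00 sts.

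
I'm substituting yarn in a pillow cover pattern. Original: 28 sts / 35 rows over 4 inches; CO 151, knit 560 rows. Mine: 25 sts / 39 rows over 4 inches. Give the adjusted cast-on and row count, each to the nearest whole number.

Stitches: 151 × 25/28 = 134.82 → 135.
Rows: 560 × 39/35 = 624.00 → 624.

Cast on 135 stitches; work 624 rows.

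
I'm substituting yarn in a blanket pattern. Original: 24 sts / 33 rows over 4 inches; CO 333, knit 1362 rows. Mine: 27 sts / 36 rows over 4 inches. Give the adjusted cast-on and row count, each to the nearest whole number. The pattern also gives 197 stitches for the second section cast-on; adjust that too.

Cast on 375 stitches; work 1486 rows; second section cast-on 222 stitches.

Stitches: 333 × 27/24 = 374.62 → 375.
Rows: 1362 × 36/33 = 1485.82 → 1486.
second section cast-on: 197 × 27/24 = 221.62 → 222.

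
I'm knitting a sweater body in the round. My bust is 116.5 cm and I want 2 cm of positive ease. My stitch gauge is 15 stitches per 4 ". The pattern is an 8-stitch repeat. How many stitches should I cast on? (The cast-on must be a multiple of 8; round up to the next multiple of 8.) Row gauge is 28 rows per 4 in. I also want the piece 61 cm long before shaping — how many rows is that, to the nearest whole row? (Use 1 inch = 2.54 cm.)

Cast on 176 stitches; work 168 rows.

Finished = 116.5 + 2 = 118.5 cm.
118.5 cm × 1/2.54 = 46.65 inches.
15/4 = 3.75 sts per in; 46.65 × 3.75 = 174.95 sts.
Next multiple of 8 → 176.
61 cm = 24.02 inches; × 7 = 168.11 → 168 rows.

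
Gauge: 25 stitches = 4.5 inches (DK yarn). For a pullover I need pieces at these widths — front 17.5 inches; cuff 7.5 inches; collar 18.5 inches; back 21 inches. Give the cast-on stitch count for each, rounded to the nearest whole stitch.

front 97; cuff 42; collar 103; back 117.

Rate = 25/4.5 = 5.556 sts per in.
front: 17.5 × 5.556 = 97.22 → 97.
cuff: 7.5 × 5.556 = 41.67 → 42.
collar: 18.5 × 5.556 = 102.78 → 103.
back: 21 × 5.556 = 116.67 → 117.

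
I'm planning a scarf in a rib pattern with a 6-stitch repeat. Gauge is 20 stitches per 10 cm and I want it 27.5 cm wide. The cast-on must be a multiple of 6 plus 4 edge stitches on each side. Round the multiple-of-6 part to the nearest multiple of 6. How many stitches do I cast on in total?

Cast on 56 stitches.

20 / 10 = 2 sts per cm.
27.5 × 2 = 55.00 sts.
Less 8 edge sts → 47.00 for the repeat.
Nearest multiple of 6: 48.
Add back 8 edge sts → 56.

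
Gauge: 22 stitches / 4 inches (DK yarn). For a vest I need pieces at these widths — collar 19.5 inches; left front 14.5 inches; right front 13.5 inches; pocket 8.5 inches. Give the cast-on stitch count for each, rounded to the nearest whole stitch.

Rate = 22/4 = 5.5 sts per in.
collar: 19.5 × 5.5 = 107.25 → 107.
left front: 14.5 × 5.5 = 79.75 → 80.
right front: 13.5 × 5.5 = 74.25 → 74.
pocket: 8.5 × 5.5 = 46.75 → 47.

collar 107; left front 80; right front 74; pocket 47.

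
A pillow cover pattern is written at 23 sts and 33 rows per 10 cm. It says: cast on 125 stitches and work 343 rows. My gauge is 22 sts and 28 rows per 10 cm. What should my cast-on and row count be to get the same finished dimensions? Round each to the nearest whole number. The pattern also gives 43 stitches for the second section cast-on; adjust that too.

Cast on 120 stitches; work 291 rows; second section cast-on 41 stitches.

Stitches: 125 × 22/23 = 119.57 → 120.
Rows: 343 × 28/33 = 291.03 → 291.
second section cast-on: 43 × 22/23 = 41.13 → 41.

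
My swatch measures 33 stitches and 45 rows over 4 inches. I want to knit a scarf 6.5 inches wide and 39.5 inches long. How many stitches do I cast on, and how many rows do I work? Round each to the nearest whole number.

Stitch gauge = 33/4 = 8.25 sts/in; 6.5 × 8.25 = 53.62 → 54 sts.
Row gauge = 45/4 = 11.25 rows/in; 39.5 × 11.25 = 444.38 → 444 rows.

Cast on 54 stitches and work 444 rows.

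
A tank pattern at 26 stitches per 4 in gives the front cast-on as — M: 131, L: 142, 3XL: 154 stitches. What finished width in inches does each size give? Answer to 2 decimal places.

M 20.15 inches; L 21.85 inches; 3XL 23.69 inches.

26/4 = 6.5 sts per in.
M: 131 / 6.5 = 20.154 → 20.15 in.
L: 142 / 6.5 = 21.846 → 21.85 in.
3XL: 154 / 6.5 = 23.692 → 23.69 in.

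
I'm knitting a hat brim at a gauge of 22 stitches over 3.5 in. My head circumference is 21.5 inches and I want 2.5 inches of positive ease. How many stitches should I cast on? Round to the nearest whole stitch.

Finished = 21.5 + 2.5 = 24 in.
22 / 3.5 = 6.286 sts per inch.
24.00 × 6.286 = 150.86 sts.
→ 151 sts.

151 stitches.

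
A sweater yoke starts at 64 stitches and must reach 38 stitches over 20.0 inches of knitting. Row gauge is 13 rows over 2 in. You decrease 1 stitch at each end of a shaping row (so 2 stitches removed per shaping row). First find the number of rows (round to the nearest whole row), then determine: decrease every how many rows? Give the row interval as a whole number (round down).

Decrease every 10th row.

Rows = 20.0 × 6.5 = 130.0 → 130 rows.
Stitches to remove: 26 → 13 shaping rows (at 2 st each).
130 / 13 = 10.00 → every 10 rows.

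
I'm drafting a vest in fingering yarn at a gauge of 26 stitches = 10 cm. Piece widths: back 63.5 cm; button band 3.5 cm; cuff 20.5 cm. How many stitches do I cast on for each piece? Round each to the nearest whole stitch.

Rate = 26/10 = 2.6 sts per cm.
back: 63.5 × 2.6 = 165.10 → 165.
button band: 3.5 × 2.6 = 9.10 → 9.
cuff: 20.5 × 2.6 = 53.30 → 53.

back 165; button band 9; cuff 53.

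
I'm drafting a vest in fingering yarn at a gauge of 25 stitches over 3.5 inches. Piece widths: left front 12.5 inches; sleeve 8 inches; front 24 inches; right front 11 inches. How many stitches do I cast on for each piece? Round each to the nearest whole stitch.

left front 89; sleeve 57; front 171; right front 79.

Rate = 25/3.5 = 7.143 sts per in.
left front: 12.5 × 7.143 = 89.29 → 89.
sleeve: 8 × 7.143 = 57.14 → 57.
front: 24 × 7.143 = 171.43 → 171.
right front: 11 × 7.143 = 78.57 → 79.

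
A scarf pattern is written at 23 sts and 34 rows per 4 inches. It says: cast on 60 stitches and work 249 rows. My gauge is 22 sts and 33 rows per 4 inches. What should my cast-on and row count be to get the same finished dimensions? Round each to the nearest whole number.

Cast on 57 stitches; work 242 rows.

Stitches: 60 × 22/23 = 57.39 → 57.
Rows: 249 × 33/34 = 241.68 → 242.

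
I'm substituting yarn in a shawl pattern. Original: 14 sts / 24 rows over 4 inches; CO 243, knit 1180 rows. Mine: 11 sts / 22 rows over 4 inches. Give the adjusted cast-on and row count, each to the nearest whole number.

Stitches: 243 × 11/14 = 190.93 → 191.
Rows: 1180 × 22/24 = 1081.67 → 1082.

Cast on 191 stitches; work 1082 rows.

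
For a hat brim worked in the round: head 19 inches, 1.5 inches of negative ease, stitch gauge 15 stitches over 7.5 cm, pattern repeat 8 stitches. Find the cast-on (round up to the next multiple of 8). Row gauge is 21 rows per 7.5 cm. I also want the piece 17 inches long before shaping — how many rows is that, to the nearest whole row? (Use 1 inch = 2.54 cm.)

Cast on 96 stitches; work 121 rows.

Finished = 19 − 1.5 = 17.5 inches.
17.5 inches × 2.54 = 44.45 cm.
15/7.5 = 2 sts per cm; 44.45 × 2 = 88.90 sts.
Next multiple of 8 → 96.
17 inches = 43.18 cm; × 2.8 = 120.90 → 121 rows.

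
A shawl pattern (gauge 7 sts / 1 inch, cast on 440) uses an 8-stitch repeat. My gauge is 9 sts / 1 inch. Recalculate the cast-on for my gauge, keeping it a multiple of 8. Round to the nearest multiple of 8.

Cast on 568 stitches.

440 × 9 / 7 = 565.71.
Nearest multiple of 8: 568.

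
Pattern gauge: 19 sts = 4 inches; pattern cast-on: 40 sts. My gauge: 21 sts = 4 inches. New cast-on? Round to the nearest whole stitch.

Scale factor = 21 / 19 = 1.105.
40 × 21 / 19 = 44.21 sts.
→ 44 sts.

Cast on 44 stitches.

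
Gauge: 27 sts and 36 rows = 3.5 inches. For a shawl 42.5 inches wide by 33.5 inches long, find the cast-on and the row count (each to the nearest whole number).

Cast on 328 stitches and work 345 rows.

Stitch gauge = 27/3.5 = 7.714 sts/in; 42.5 × 7.714 = 327.86 → 328 sts.
Row gauge = 36/3.5 = 10.286 rows/in; 33.5 × 10.286 = 344.57 → 345 rows.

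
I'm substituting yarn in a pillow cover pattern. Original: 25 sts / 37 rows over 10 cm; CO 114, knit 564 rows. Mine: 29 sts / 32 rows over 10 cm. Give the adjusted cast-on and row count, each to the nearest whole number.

Cast on 132 stitches; work 488 rows.

Stitches: 114 × 29/25 = 132.24 → 132.
Rows: 564 × 32/37 = 487.78 → 488.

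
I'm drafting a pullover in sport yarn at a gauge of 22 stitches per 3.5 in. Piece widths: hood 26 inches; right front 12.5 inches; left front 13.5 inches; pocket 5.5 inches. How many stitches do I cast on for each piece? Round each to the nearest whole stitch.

hood 163; right front 79; left front 85; pocket 35.

Rate = 22/3.5 = 6.286 sts per in.
hood: 26 × 6.286 = 163.43 → 163.
right front: 12.5 × 6.286 = 78.57 → 79.
left front: 13.5 × 6.286 = 84.86 → 85.
pocket: 5.5 × 6.286 = 34.57 → 35.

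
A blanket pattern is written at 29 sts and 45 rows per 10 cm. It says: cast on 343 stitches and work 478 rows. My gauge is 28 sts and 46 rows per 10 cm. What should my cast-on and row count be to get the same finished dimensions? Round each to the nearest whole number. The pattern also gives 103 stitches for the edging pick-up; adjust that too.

Stitches: 343 × 28/29 = 331.17 → 331.
Rows: 478 × 46/45 = 488.62 → 489.
edging pick-up: 103 × 28/29 = 99.45 → 99.

Cast on 331 stitches; work 489 rows; edging pick-up 99 stitches.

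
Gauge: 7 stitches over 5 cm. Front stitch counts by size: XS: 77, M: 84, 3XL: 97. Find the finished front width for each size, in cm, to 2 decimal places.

XS 55.00 cm; M 60.00 cm; 3XL 69.29 cm.

7/5 = 1.4 sts per cm.
XS: 77 / 1.4 = 55.000 → 55.00 cm.
M: 84 / 1.4 = 60.000 → 60.00 cm.
3XL: 97 / 1.4 = 69.286 → 69.29 cm.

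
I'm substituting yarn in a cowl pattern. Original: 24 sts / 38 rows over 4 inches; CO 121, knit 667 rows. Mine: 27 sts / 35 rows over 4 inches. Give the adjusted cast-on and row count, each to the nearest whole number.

Stitches: 121 × 27/24 = 136.12 → 136.
Rows: 667 × 35/38 = 614.34 → 614.

Cast on 136 stitches; work 614 rows.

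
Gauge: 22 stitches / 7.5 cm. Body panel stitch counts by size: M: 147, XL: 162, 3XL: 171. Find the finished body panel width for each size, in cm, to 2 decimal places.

M 50.11 cm; XL 55.23 cm; 3XL 58.30 cm.

22/7.5 = 2.933 sts per cm.
M: 147 / 2.933 = 50.114 → 50.11 cm.
XL: 162 / 2.933 = 55.227 → 55.23 cm.
3XL: 171 / 2.933 = 58.295 → 58.30 cm.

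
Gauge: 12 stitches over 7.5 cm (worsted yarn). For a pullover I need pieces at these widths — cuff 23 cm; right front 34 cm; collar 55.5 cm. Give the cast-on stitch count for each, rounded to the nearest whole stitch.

Rate = 12/7.5 = 1.6 sts per cm.
cuff: 23 × 1.6 = 36.80 → 37.
right front: 34 × 1.6 = 54.40 → 54.
collar: 55.5 × 1.6 = 88.80 → 89.

cuff 37; right front 54; collar 89.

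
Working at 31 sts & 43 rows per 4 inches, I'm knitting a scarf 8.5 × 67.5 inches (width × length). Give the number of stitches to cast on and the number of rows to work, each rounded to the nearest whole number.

Stitch gauge = 31/4 = 7.75 sts/in; 8.5 × 7.75 = 65.88 → 66 sts.
Row gauge = 43/4 = 10.75 rows/in; 67.5 × 10.75 = 725.62 → 726 rows.

Cast on 66 stitches and work 726 rows.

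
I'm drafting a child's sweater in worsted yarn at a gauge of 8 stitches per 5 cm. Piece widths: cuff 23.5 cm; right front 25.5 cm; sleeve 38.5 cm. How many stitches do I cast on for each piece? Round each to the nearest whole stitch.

Rate = 8/5 = 1.6 sts per cm.
cuff: 23.5 × 1.6 = 37.60 → 38.
right front: 25.5 × 1.6 = 40.80 → 41.
sleeve: 38.5 × 1.6 = 61.60 → 62.

cuff 38; right front 41; sleeve 62.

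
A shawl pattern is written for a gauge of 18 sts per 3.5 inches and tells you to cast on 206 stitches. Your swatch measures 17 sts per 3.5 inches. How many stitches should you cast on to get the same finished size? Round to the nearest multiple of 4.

CO 196 sts.

Scale factor = 17 / 18 = 0.944.
206 × 17 / 18 = 194.56 sts.
→ 196 sts.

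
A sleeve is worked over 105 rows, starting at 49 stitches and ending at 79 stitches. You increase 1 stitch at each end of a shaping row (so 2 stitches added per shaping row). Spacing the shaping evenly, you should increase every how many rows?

Increase every 7th row.

Stitches to add: |79 − 49| = 30.
Shaping rows needed: 30 / 2 = 15.
105 rows / 15 = every 7 rows.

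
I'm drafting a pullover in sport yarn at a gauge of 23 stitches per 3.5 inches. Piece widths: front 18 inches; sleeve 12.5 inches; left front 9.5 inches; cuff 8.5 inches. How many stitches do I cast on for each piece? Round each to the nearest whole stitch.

Rate = 23/3.5 = 6.571 sts per in.
front: 18 × 6.571 = 118.29 → 118.
sleeve: 12.5 × 6.571 = 82.14 → 82.
left front: 9.5 × 6.571 = 62.43 → 62.
cuff: 8.5 × 6.571 = 55.86 → 56.

front 118; sleeve 82; left front 62; cuff 56.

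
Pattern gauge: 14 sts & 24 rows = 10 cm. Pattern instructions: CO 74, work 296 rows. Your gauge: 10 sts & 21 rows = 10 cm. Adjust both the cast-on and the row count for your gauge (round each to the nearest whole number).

Cast on 53 stitches; work 259 rows.

Stitches: 74 × 10/14 = 52.86 → 53.
Rows: 296 × 21/24 = 259.00 → 259.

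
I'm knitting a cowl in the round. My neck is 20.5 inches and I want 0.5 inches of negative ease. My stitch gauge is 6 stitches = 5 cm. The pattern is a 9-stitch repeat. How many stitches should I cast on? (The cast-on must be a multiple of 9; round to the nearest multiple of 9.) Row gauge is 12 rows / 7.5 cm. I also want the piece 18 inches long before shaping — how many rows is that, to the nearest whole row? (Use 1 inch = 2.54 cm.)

Finished = 20.5 − 0.5 = 20 inches.
20 inches × 2.54 = 50.80 cm.
6/5 = 1.2 sts per cm; 50.80 × 1.2 = 60.96 sts.
Nearest multiple of 9 → 63.
18 inches = 45.72 cm; × 1.6 = 73.15 → 73 rows.

Cast on 63 stitches; work 73 rows.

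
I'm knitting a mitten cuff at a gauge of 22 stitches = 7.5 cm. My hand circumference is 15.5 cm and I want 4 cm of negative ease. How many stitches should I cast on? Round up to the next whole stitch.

CO 34 sts.

Finished = 15.5 − 4 = 11.5 cm.
22 / 7.5 = 2.933 sts per cm.
11.50 × 2.933 = 33.73 sts.
→ 34 sts.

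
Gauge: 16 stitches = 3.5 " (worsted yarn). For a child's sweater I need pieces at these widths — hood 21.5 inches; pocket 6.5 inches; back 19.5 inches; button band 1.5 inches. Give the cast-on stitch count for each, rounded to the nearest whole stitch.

Rate = 16/3.5 = 4.571 sts per in.
hood: 21.5 × 4.571 = 98.29 → 98.
pocket: 6.5 × 4.571 = 29.71 → 30.
back: 19.5 × 4.571 = 89.14 → 89.
button band: 1.5 × 4.571 = 6.86 → 7.

hood 98; pocket 30; back 89; button band 7.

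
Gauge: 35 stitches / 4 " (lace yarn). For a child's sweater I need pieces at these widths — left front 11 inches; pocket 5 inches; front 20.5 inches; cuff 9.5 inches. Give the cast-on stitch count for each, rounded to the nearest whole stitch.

Rate = 35/4 = 8.75 sts per in.
left front: 11 × 8.75 = 96.25 → 96.
pocket: 5 × 8.75 = 43.75 → 44.
front: 20.5 × 8.75 = 179.38 → 179.
cuff: 9.5 × 8.75 = 83.12 → 83.

left front 96; pocket 44; front 179; cuff 83.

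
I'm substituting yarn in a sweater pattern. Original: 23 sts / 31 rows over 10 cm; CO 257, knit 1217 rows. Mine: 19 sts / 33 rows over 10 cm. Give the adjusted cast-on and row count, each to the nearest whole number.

Cast on 212 stitches; work 1296 rows.

Stitches: 257 × 19/23 = 212.30 → 212.
Rows: 1217 × 33/31 = 1295.52 → 1296.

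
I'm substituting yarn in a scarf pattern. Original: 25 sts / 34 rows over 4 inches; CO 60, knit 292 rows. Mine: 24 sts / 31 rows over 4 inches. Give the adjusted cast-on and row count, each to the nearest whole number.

Cast on 58 stitches; work 266 rows.

Stitches: 60 × 24/25 = 57.60 → 58.
Rows: 292 × 31/34 = 266.24 → 266.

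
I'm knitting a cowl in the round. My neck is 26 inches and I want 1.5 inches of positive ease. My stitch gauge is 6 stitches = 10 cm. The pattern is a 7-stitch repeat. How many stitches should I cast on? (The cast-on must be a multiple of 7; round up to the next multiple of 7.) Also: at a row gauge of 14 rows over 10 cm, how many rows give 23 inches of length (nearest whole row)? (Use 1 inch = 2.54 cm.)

Cast on 42 stitches; work 82 rows.

Finished = 26 + 1.5 = 27.5 inches.
27.5 inches × 2.54 = 69.85 cm.
6/10 = 0.6 sts per cm; 69.85 × 0.6 = 41.91 sts.
Next multiple of 7 → 42.
23 inches = 58.42 cm; × 1.4 = 81.79 → 82 rows.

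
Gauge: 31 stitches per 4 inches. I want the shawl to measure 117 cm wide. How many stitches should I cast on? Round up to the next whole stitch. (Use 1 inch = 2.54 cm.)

Cast on 357 stitches.

117 cm = 46.06 in.
31 stitches / 4 in = 7.75 stitches per inch.
46.06 × 7.75 = 356.99 stitches.
Round up → 357.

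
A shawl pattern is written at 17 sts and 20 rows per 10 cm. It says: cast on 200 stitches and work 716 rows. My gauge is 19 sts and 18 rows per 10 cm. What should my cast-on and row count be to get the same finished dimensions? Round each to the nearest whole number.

Stitches: 200 × 19/17 = 223.53 → 224.
Rows: 716 × 18/20 = 644.40 → 644.

Cast on 224 stitches; work 644 rows.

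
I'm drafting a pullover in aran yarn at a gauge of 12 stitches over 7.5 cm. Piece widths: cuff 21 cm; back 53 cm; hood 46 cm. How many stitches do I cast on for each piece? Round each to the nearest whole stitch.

cuff 34; back 85; hood 74.

Rate = 12/7.5 = 1.6 sts per cm.
cuff: 21 × 1.6 = 33.60 → 34.
back: 53 × 1.6 = 84.80 → 85.
hood: 46 × 1.6 = 73.60 → 74.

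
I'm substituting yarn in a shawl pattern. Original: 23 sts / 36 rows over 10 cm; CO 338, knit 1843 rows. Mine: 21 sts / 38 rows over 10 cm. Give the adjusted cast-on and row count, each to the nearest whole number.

Cast on 309 stitches; work 1945 rows.

Stitches: 338 × 21/23 = 308.61 → 309.
Rows: 1843 × 38/36 = 1945.39 → 1945.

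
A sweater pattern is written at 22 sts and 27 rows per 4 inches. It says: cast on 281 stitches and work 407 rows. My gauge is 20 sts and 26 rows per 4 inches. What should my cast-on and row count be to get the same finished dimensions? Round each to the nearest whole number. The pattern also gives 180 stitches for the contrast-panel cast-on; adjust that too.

Cast on 255 stitches; work 392 rows; contrast-panel cast-on 164 stitches.

Stitches: 281 × 20/22 = 255.45 → 255.
Rows: 407 × 26/27 = 391.93 → 392.
contrast-panel cast-on: 180 × 20/22 = 163.64 → 164.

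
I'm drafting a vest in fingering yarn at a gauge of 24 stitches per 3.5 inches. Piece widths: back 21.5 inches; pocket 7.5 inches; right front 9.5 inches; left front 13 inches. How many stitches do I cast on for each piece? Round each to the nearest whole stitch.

back 147; pocket 51; right front 65; left front 89.

Rate = 24/3.5 = 6.857 sts per in.
back: 21.5 × 6.857 = 147.43 → 147.
pocket: 7.5 × 6.857 = 51.43 → 51.
right front: 9.5 × 6.857 = 65.14 → 65.
left front: 13 × 6.857 = 89.14 → 89.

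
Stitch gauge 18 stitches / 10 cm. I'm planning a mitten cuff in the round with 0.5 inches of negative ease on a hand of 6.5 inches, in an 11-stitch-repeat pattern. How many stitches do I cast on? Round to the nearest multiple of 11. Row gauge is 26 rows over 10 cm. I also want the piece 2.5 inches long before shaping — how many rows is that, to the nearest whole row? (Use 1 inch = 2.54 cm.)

Cast on 22 stitches; work 17 rows.

Finished = 6.5 − 0.5 = 6 inches.
6 inches × 2.54 = 15.24 cm.
18/10 = 1.8 sts per cm; 15.24 × 1.8 = 27.43 sts.
Nearest multiple of 11 → 22.
2.5 inches = 6.35 cm; × 2.6 = 16.51 → 17 rows.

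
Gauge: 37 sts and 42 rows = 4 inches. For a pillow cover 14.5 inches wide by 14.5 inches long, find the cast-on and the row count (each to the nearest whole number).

Cast on 134 stitches and work 152 rows.

Stitch gauge = 37/4 = 9.25 sts/in; 14.5 × 9.25 = 134.12 → 134 sts.
Row gauge = 42/4 = 10.5 rows/in; 14.5 × 10.5 = 152.25 → 152 rows.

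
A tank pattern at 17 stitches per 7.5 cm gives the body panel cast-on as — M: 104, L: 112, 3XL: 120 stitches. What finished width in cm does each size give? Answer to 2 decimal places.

17/7.5 = 2.267 sts per cm.
M: 104 / 2.267 = 45.882 → 45.88 cm.
L: 112 / 2.267 = 49.412 → 49.41 cm.
3XL: 120 / 2.267 = 52.941 → 52.94 cm.

M 45.88 cm; L 49.41 cm; 3XL 52.94 cm.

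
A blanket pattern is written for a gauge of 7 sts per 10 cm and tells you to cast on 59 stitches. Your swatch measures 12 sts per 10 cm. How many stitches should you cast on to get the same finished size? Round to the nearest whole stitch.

101 stitches.

Scale factor = 12 / 7 = 1.714.
59 × 12 / 7 = 101.14 sts.
→ 101 sts.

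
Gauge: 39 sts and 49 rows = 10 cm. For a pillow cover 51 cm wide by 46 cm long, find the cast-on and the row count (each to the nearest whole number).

Stitch gauge = 39/10 = 3.9 sts/cm; 51 × 3.9 = 198.90 → 199 sts.
Row gauge = 49/10 = 4.9 rows/cm; 46 × 4.9 = 225.40 → 225 rows.

Cast on 199 stitches and work 225 rows.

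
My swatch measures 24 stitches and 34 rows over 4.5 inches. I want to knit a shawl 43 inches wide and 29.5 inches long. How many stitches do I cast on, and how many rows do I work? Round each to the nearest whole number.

Stitch gauge = 24/4.5 = 5.333 sts/in; 43 × 5.333 = 229.33 → 229 sts.
Row gauge = 34/4.5 = 7.556 rows/in; 29.5 × 7.556 = 222.89 → 223 rows.

Cast on 229 stitches and work 223 rows.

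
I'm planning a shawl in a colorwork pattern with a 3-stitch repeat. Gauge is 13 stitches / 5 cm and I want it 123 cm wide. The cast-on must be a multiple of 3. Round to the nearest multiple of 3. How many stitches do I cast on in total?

13 / 5 = 2.6 sts per cm.
123 × 2.6 = 319.80 sts.
Nearest multiple of 3: 321.

Cast on 321 stitches.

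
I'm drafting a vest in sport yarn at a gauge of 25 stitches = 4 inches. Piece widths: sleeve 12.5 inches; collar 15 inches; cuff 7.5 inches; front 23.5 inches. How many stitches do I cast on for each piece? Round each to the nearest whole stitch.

Rate = 25/4 = 6.25 sts per in.
sleeve: 12.5 × 6.25 = 78.12 → 78.
collar: 15 × 6.25 = 93.75 → 94.
cuff: 7.5 × 6.25 = 46.88 → 47.
front: 23.5 × 6.25 = 146.88 → 147.

sleeve 78; collar 94; cuff 47; front 147.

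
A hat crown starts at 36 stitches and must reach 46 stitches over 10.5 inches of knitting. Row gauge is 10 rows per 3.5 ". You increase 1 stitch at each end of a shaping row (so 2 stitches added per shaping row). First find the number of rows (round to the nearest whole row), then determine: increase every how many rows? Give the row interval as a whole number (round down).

Increase every 6th row.

Rows = 10.5 × 2.857 = 30.0 → 30 rows.
Stitches to add: 10 → 5 shaping rows (at 2 st each).
30 / 5 = 6.00 → every 6 rows.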